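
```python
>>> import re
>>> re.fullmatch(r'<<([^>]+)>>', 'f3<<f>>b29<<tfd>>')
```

None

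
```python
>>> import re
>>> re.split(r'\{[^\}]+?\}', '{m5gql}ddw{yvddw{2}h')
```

['', 'ddw', 'h']

The string is cut at each match, leaving 3 pieces.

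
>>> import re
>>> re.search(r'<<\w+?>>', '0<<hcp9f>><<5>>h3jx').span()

(1, 10)

The match spans [1:10] → '<<hcp9f>>'.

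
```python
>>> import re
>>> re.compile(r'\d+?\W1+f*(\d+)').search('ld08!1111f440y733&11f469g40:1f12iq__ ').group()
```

The pattern matches one or more of a digit (lazy); then a non-word character, then one or more of the literal '1', then zero or more of a literal 'f'; then one or more of a digit (captured).
`search` walks the string left to right and returns the first match it finds.
The match spans [2:13] → '08!1111f440'.
Captured: group 1 = '440'.

'08!1111f440'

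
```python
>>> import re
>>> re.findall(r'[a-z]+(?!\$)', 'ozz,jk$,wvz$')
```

Because the assertion is negative and zero-width, positions next to the forbidden text are skipped.
Scanning left to right: at [0:3] → 'ozz'; at [4:5] → 'j'; at [8:10] → 'wv'.
With no groups in the pattern, `findall` gives back each whole match — 3 here.

['ozz', 'j', 'wv']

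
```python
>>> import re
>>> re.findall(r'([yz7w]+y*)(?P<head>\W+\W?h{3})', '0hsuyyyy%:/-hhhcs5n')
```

With 2 capturing groups, `findall` returns a 2-tuple per match.

[('yyyy', '%:/-hhh')]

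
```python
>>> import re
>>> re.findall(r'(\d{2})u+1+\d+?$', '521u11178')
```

Pattern: exactly 2 of a digit (captured); then one or more of the literal 'u', then one or more of a literal '1', then one or more of a digit (lazy); then anchored at the end.
Because there's exactly one group, `findall` drops the full match and keeps group 1 from the one hit.

['21']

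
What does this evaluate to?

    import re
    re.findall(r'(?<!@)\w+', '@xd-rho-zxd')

The negative lookaround is zero-width — it rules out positions where the adjacent text would match, without consuming anything.
Walking the string: at [2:3] → 'd'; at [4:7] → 'rho'; at [8:11] → 'zxd'.
`findall` yields the raw match text (3 of them) because the pattern has no groups.

['d', 'rho', 'zxd']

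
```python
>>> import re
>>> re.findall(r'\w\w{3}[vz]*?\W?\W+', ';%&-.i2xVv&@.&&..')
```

['i2xVv&@.&&..']

With no groups in the pattern, `findall` gives back each whole match — 1 here.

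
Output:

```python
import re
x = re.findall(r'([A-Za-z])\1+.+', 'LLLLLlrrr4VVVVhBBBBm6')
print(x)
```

['L']

The backreference `\1` re-matches whatever the first group consumed, character for character.
Walking the string: at [0:21] match 'LLLLLlrrr4VVVVhBBBBm6', group 1 = 'L'.
`findall` collects group 1 from the one match (1 total).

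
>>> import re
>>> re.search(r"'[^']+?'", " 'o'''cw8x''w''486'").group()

"'o'"

The match spans [1:4] → "'o'".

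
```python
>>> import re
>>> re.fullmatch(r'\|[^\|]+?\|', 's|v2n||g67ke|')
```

`fullmatch` succeeds only if the pattern covers the string from start to end.
Here the string isn't matched end-to-end, so the call returns None.

None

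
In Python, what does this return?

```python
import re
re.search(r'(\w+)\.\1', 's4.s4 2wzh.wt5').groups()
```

('s4',)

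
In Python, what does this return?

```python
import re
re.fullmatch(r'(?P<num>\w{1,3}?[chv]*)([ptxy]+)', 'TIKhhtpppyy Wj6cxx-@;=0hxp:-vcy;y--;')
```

None

The pattern matches 1 to 3 of a word character (lazy), then zero or more of one of [chv] (captured as 'num'); then one or more of one of [ptxy] (captured).
`fullmatch` succeeds only if the pattern covers the string from start to end.
Here there's no way to consume every character, so the call returns None.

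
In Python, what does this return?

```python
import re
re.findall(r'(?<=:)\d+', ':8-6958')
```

Lookahead/lookbehind check context without consuming it, so the matched span excludes the asserted characters.
With no groups in the pattern, `findall` gives back each whole match — 1 here.

['8']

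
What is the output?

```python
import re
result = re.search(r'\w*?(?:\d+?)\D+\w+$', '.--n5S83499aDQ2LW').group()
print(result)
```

Pattern: zero or more of a word character (lazy); then one or more of a digit (lazy) (non-capturing group); then one or more of a non-digit; then one or more of a word character; then anchored at the end.
The match spans [3:17] → 'n5S83499aDQ2LW'.

n5S83499aDQ2LW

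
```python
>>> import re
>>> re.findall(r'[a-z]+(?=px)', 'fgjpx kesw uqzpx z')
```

['fgj', 'uqz']

The lookaround is zero-width — it requires the adjacent text to match without consuming it, so the asserted text isn't part of the match.
Matches: at [0:3] → 'fgj'; at [11:14] → 'uqz'.
With no groups in the pattern, `findall` gives back each whole match — 2 here.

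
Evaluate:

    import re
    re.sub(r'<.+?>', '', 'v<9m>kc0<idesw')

`sub` substitutes '' at each match site.

'vkc0<idesw'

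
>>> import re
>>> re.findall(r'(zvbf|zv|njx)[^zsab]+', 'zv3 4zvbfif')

['zv', 'zvbf']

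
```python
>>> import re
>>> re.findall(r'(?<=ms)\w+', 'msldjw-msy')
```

The positive lookaround only admits positions where the adjacent text matches; those characters stay outside the span.
Walking the string: at [2:6] → 'ldjw'; at [9:10] → 'y'.
Since nothing is captured, `findall` lists the 2 matched substrings directly.

['ldjw', 'y']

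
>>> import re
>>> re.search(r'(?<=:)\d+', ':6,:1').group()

The `(?=…)`/`(?<=…)` assertion just peeks at neighbouring text; it doesn't advance the match position.
Unlike `match`, `search` isn't anchored — it looks for the pattern anywhere in the string.
The match spans [1:2] → '6'.

'6'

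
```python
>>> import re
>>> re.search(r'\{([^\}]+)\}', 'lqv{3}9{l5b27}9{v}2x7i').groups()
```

The match spans [3:6] → '{3}'.
Captured: group 1 = '3'.

('3',)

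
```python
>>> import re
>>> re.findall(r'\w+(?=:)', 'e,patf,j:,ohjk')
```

['j']

The `(?=…)`/`(?<=…)` assertion just peeks at neighbouring text; it doesn't advance the match position.
Walking the string: at [7:8] → 'j'.
Since nothing is captured, `findall` lists the 1 matched substring directly.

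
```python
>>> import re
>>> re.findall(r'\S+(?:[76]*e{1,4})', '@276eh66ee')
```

Pattern: one or more of a non-whitespace character; then zero or more of one of [76], then 1 to 4 of a literal 'e' (non-capturing group).
Matches: at [0:10] → '@276eh66ee'.
Since nothing is captured, `findall` lists the 1 matched substring directly.

['@276eh66ee']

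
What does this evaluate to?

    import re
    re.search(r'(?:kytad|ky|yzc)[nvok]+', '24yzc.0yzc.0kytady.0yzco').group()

'yzco'

`re.search` scans for the first position where the pattern succeeds.
The match spans [20:24] → 'yzco'.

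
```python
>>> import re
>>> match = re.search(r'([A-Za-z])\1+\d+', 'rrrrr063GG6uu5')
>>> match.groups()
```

A backreference is literal: `\1` must see the identical characters the first group matched.
`re.search` scans for the first position where the pattern succeeds.
The match spans [0:8] → 'rrrrr063'.
Captured: group 1 = 'r'.

('r',)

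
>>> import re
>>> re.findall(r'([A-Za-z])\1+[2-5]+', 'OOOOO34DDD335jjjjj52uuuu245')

`\1` is not a pattern — it's the concrete string captured by group 1, re-applied verbatim.
Walking the string: at [0:7] match 'OOOOO34', group 1 = 'O'; at [7:13] match 'DDD335', group 1 = 'D'; at [13:20] match 'jjjjj52', group 1 = 'j'; at [20:27] match 'uuuu245', group 1 = 'u'.
One capturing group, so `findall` returns just the captured substring from each match — 4 in all.

['O', 'D', 'j', 'u']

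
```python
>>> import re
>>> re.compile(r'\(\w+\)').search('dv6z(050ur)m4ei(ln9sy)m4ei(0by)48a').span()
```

(4, 11)

The match spans [4:11] → '(050ur)'.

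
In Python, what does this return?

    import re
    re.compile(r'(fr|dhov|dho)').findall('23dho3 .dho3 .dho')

Walking the string: at [2:5] match 'dho', group 1 = 'dho'; at [8:11] match 'dho', group 1 = 'dho'; at [14:17] match 'dho', group 1 = 'dho'.
Because there's exactly one group, `findall` drops the full match and keeps group 1 from each hit.

['dho', 'dho', 'dho']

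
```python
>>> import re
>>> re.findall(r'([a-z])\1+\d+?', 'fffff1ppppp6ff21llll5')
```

['f', 'p', 'f', 'l']

The backreference `\1` re-matches whatever the first group consumed, character for character.
Scanning left to right: at [0:6] match 'fffff1', group 1 = 'f'; at [6:12] match 'ppppp6', group 1 = 'p'; at [12:15] match 'ff2', group 1 = 'f'; at [16:21] match 'llll5', group 1 = 'l'.
With a single group, `findall` returns only what that group captured — 4 items.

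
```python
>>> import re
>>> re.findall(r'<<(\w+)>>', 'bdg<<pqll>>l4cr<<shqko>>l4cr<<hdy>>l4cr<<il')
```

['pqll', 'shqko', 'hdy']

Scanning left to right: at [3:11] match '<<pqll>>', group 1 = 'pqll'; at [15:24] match '<<shqko>>', group 1 = 'shqko'; at [28:35] match '<<hdy>>', group 1 = 'hdy'.
With a single group, `findall` returns only what that group captured — 3 items.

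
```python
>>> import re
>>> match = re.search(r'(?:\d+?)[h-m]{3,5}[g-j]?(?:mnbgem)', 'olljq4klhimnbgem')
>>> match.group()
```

'4klhimnbgem'

The pattern matches one or more of a digit (lazy) (non-capturing group); then 3 to 5 of a character in [h-m], then optionally a character in [g-j]; then the literal 'mnb', then the literal 'gem' (non-capturing group).
Unlike `match`, `search` isn't anchored — it looks for the pattern anywhere in the string.
The match spans [5:16] → '4klhimnbgem'.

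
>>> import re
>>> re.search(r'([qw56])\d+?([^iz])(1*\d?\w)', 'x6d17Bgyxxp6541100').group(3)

Pattern: one of [qw56] (captured); then one or more of a digit (lazy); then any character except [iz] (captured); then zero or more of the literal '1', then optionally a digit, then a word character (captured).
A non-greedy quantifier consumes as few characters as it can — just enough that the remainder of the pattern still matches from where it stops; whatever follows it matches normally.
Unlike `match`, `search` isn't anchored — it looks for the pattern anywhere in the string.
The match spans [11:18] → '6541100'.
Captured: group 1 = '6', group 2 = '4', group 3 = '1100'.

'1100'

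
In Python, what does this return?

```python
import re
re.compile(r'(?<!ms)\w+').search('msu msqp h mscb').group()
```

`(?!…)`/`(?<!…)` only lets a position through if the neighbouring text does NOT match; no characters are consumed.
`search` walks the string left to right and returns the first match it finds.
The match spans [0:3] → 'msu'.

'msu'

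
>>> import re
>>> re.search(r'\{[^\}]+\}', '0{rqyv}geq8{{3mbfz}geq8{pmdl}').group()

`re.search` tries every starting position until one works.
The match spans [1:7] → '{rqyv}'.

'{rqyv}'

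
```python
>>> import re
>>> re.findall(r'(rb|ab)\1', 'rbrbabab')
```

['rb', 'ab']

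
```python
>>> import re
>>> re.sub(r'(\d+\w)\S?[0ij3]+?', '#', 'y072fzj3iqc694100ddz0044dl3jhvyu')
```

'y#3iqc#ddz#jhvyu'

This matches one or more of a digit, then a word character (captured); then optionally a non-whitespace character, then one or more of one of [0ij3] (lazy).
Matches: at [1:7] → '072fzj'; at [11:17] → '694100'; at [20:27] → '0044dl3'.
`sub` substitutes '#' at each match site.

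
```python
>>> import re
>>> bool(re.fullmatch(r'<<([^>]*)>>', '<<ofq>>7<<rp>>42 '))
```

False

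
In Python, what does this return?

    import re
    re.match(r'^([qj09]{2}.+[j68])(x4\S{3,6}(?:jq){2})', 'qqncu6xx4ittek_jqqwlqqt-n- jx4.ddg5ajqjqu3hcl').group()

'qqncu6xx4ittek_jqqwlqqt-n- jx4.ddg5ajqjq'

Pattern: anchored at the start of the string; then exactly 2 of one of [qj09], then one or more of any character, then one of [j68] (captured); then the literal 'x4', then 3 to 6 of a non-whitespace character, then the literal 'jq' repeated 2 times (captured).
`re.match` only tries the pattern at the start of the string.
The match spans [0:40] → 'qqncu6xx4ittek_jqqwlqqt-n- jx4.ddg5ajqjq'.
Captured: group 1 = 'qqncu6xx4ittek_jqqwlqqt-n- j', group 2 = 'x4.ddg5ajqjq'.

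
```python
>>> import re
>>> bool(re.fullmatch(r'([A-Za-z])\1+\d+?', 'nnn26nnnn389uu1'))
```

False

`fullmatch` succeeds only if the pattern covers the string from start to end.
Here there's no way to consume every character, so the call returns None, and `bool(None)` is False.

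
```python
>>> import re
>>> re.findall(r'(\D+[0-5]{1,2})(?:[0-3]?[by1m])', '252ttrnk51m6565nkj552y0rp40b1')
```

['ttrnk51', 'nkj55', 'rp40']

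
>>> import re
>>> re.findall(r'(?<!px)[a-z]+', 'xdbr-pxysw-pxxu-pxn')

['xdbr', 'pxysw', 'pxxu', 'pxn']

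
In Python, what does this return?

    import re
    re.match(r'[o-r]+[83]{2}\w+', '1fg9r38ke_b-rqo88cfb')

This matches one or more of a character in [o-r], then exactly 2 of one of [83]; then one or more of a word character.
`re.match` only tries the pattern at the start of the string.
Here the pattern fails at index 0, so the call returns None.

None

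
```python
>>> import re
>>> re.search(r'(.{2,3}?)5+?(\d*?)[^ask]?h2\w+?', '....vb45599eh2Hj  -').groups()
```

('vb4', '599')

Pattern: 2 to 3 of any character (lazy) (captured); then one or more of a literal '5' (lazy); then zero or more of a digit (lazy) (captured); then optionally any character except [ask]; then the literal 'h2', then one or more of a word character (lazy).
A `+?`/`*?`/`{m,n}?` starts at its minimum and grows only as far as needed for what follows to match.
`re.search` scans for the first position where the pattern succeeds.
The match spans [4:15] → 'vb45599eh2H'.
Captured: group 1 = 'vb4', group 2 = '599'.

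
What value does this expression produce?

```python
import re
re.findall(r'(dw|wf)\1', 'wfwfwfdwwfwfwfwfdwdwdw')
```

After group 1 captures some text, `\1` only succeeds where that same text appears again.
Matches: at [0:4] match 'wfwf', group 1 = 'wf'; at [8:12] match 'wfwf', group 1 = 'wf'; at [12:16] match 'wfwf', group 1 = 'wf'; at [16:20] match 'dwdw', group 1 = 'dw'.
One capturing group, so `findall` returns just the captured substring from each match — 4 in all.

['wf', 'wf', 'wf', 'dw']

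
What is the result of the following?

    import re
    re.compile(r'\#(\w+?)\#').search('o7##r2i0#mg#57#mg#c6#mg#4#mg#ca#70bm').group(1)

Unlike `match`, `search` isn't anchored — it looks for the pattern anywhere in the string.
The match spans [3:9] → '#r2i0#'.
Captured: group 1 = 'r2i0'.

'r2i0'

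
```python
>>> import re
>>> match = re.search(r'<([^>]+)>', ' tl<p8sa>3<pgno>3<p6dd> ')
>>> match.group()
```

'<p8sa>'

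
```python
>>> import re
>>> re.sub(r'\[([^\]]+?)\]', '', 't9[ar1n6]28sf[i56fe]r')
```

`sub` substitutes '' at each match site.

't928sfr'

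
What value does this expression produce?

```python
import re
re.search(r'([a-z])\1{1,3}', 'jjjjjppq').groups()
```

('j',)

The match spans [0:4] → 'jjjj'.
Captured: group 1 = 'j'.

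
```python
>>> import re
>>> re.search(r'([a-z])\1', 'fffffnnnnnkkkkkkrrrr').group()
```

'ff'

`\1` has to match the exact text group 1 already captured.
The match spans [0:2] → 'ff'.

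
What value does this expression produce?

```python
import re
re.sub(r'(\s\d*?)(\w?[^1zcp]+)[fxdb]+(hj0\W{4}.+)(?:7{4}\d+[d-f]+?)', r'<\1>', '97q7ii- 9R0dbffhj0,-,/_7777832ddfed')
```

'97q7ii-< >dfed'

This matches whitespace, then zero or more of a digit (lazy) (captured); then optionally a word character, then one or more of any character except [1zcp] (captured); then one or more of one of [fxdb]; then the literal 'hj0', then exactly 4 of a non-word character, then one or more of any character (captured); then exactly 4 of the literal '7', then one or more of a digit, then one or more of a character in [d-f] (lazy) (non-capturing group).
A `+?`/`*?`/`{m,n}?` starts at its minimum and grows only as far as needed for what follows to match.
Matches: at [7:31] → ' 9R0dbffhj0,-,/_7777832d'.
The replacement refers to a captured group, so each match is rewritten using its own captured text.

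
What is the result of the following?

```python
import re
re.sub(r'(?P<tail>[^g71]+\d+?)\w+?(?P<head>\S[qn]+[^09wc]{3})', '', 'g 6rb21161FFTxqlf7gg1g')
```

Every occurrence is swapped for ''.

'ggg1g'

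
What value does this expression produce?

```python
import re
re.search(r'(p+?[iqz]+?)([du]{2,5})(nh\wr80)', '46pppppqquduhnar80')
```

None

This matches one or more of the literal 'p' (lazy), then one or more of one of [iqz] (lazy) (captured); then 2 to 5 of one of [du] (captured); then the literal 'nh', then a word character, then the literal 'r80' (captured).
`re.search` tries every starting position until one works.
Here nothing in the string fits, so the call returns None.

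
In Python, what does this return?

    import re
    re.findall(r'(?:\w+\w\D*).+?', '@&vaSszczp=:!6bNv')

['vaSszczp=:!6', 'bNv']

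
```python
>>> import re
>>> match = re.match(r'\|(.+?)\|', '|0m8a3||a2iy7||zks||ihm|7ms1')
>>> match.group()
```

'|0m8a3|'

With `match`, the pattern is implicitly anchored at the beginning.
The match spans [0:7] → '|0m8a3|'.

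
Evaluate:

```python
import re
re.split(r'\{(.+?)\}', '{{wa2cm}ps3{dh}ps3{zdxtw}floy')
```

['', '{wa2cm', 'ps3', 'dh', 'ps3', 'zdxtw', 'floy']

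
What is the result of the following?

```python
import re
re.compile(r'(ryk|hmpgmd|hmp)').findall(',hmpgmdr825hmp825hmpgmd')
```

The regex engine tests alternatives in the order written; an earlier branch that matches wins even if a later one would match more.
Because there's exactly one group, `findall` drops the full match and keeps group 1 from each hit.

['hmpgmd', 'hmp', 'hmpgmd']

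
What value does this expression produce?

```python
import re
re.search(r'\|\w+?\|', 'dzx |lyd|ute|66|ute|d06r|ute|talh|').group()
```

'|lyd|'

The match spans [4:9] → '|lyd|'.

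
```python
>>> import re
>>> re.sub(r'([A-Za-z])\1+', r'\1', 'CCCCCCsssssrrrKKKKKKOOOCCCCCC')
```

'CsrKOC'

The backreference `\1` re-matches whatever the first group consumed, character for character.
`\1` in the replacement pulls in group 1's text for each match.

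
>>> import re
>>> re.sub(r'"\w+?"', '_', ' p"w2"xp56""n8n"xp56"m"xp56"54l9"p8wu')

Matches: at [2:6] → '"w2"'; at [11:16] → '"n8n"'; at [20:23] → '"m"'; at [27:33] → '"54l9"'.
Every occurrence is swapped for '_'.

' p_xp56"_xp56_xp56_p8wu'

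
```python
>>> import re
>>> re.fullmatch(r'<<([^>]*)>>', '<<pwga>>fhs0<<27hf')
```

For `fullmatch`, every character of the input must be accounted for by the pattern.
Here there's no way to consume every character, so the call returns None.

None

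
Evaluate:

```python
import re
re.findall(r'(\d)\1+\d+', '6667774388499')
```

['6']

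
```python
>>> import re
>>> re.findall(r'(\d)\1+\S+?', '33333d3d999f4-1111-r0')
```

After group 1 captures some text, `\1` only succeeds where that same text appears again.
With a single group, `findall` returns only what that group captured — 3 items.

['3', '9', '1']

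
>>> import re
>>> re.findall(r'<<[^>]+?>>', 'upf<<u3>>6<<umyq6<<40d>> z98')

['<<u3>>', '<<umyq6<<40d>>']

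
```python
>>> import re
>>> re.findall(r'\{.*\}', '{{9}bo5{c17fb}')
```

['{{9}bo5{c17fb}']

Since nothing is captured, `findall` lists the 1 matched substring directly.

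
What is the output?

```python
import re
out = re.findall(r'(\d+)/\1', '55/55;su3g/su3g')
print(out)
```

The backreference `\1` re-matches whatever the first group consumed, character for character.
Walking the string: at [0:5] match '55/55', group 1 = '55'.
`findall` collects group 1 from the one match (1 total).

['55']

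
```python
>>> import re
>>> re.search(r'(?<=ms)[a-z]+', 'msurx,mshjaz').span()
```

(2, 5)

The positive lookaround only admits positions where the adjacent text matches; those characters stay outside the span.
`re.search` scans for the first position where the pattern succeeds.
The match spans [2:5] → 'urx'.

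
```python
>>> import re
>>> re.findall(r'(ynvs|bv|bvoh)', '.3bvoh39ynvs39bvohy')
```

['bv', 'ynvs', 'bv']

Alternation tries branches left to right and keeps the first one that lets the overall match succeed at that position.
Scanning left to right: at [2:4] match 'bv', group 1 = 'bv'; at [8:12] match 'ynvs', group 1 = 'ynvs'; at [14:16] match 'bv', group 1 = 'bv'.
With a single group, `findall` returns only what that group captured — 3 items.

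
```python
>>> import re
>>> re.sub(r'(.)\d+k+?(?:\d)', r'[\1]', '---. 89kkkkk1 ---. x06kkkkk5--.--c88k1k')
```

Each match is replaced using the text its own group 1 captured.

'---.[ ] ---. [x]--.--[c]k'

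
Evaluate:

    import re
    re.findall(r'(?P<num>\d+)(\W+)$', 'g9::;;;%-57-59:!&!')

Pattern: one or more of a digit (captured as 'num'); then one or more of a non-word character (captured); then anchored at the end.
Walking the string: at [12:18] match '59:!&!', groups = ('59', ':!&!').
`findall` packs the 2 group values into a tuple for every match.

[('59', ':!&!')]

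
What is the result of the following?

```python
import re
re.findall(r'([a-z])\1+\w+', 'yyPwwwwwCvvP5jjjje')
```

['y']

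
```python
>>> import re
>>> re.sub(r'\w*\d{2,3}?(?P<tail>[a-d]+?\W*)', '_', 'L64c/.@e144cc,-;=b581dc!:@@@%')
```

'__c,-;=_c!:@@@%'

Pattern: zero or more of a word character, then 2 to 3 of a digit (lazy); then one or more of a character in [a-d] (lazy), then zero or more of a non-word character (captured as 'tail').
Lazy quantifiers expand one character at a time until the remainder of the pattern can match.
Matches: at [0:7] → 'L64c/.@'; at [7:12] → 'e144c'; at [17:22] → 'b581d'.
Each match is replaced by '_'.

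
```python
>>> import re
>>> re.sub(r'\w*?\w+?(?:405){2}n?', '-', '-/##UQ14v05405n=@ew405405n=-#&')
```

'-/##UQ14v05405n=@-=-#&'

Pattern: zero or more of a word character (lazy); then one or more of a word character (lazy), then the literal '405' repeated 2 times, then optionally the literal 'n'.
Every occurrence is swapped for '-'.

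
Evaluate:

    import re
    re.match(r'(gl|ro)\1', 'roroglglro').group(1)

The backreference `\1` re-matches whatever the first group consumed, character for character.
`re.match` won't scan ahead — the pattern has to work from the very first character.
The match spans [0:4] → 'roro'.
Captured: group 1 = 'ro'.

'ro'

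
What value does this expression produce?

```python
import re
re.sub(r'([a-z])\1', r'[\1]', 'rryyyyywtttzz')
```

'[r][y][y]yw[t]t[z]'

After group 1 captures some text, `\1` only succeeds where that same text appears again.
Matches: at [0:2] → 'rr'; at [2:4] → 'yy'; at [4:6] → 'yy'; at [8:10] → 'tt'; at [11:13] → 'zz'.
The replacement refers to a captured group, so each match is rewritten using its own captured text.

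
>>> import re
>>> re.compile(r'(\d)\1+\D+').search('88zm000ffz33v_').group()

'88zm'

The backreference `\1` re-matches whatever the first group consumed, character for character.
The match spans [0:4] → '88zm'.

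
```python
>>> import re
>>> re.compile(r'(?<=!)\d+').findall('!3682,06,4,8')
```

The lookaround is zero-width — it requires the adjacent text to match without consuming it, so the asserted text isn't part of the match.
No capturing groups, so `findall` returns the 1 full match string.

['3682']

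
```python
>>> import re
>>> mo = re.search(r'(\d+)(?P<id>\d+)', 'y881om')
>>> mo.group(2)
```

'1'

This matches one or more of a digit (captured); then one or more of a digit (captured as 'id').
`re.search` tries every starting position until one works.
The match spans [1:4] → '881'.
Captured: group 1 = '88', group 2 = '1'.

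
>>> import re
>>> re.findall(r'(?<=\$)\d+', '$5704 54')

['5704']

The `(?=…)`/`(?<=…)` assertion just peeks at neighbouring text; it doesn't advance the match position.
No capturing groups, so `findall` returns the 1 full match string.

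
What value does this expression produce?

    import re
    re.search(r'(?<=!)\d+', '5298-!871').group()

The `(?=…)`/`(?<=…)` assertion just peeks at neighbouring text; it doesn't advance the match position.
The match spans [6:9] → '871'.

'871'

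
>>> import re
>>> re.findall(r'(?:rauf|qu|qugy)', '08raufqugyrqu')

['rauf', 'qu', 'qu']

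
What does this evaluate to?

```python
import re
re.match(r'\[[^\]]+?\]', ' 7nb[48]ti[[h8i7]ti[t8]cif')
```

None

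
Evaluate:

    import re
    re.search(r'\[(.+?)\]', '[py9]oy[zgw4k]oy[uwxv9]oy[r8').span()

A `+?`/`*?`/`{m,n}?` starts at its minimum and grows only as far as needed for what follows to match.
`re.search` tries every starting position until one works.
The match spans [0:5] → '[py9]'.
Captured: group 1 = 'py9'.

(0, 5)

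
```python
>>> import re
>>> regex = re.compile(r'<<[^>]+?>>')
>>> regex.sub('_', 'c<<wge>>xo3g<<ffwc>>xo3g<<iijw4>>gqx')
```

'c_xo3g_xo3g_gqx'

Every occurrence is swapped for '_'.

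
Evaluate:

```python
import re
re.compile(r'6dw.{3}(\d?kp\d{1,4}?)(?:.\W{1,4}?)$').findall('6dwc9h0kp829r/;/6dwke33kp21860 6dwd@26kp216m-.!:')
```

['6kp216']

Pattern: the literal '6dw', then exactly 3 of any character; then optionally a digit, then the literal 'kp', then 1 to 4 of a digit (lazy) (captured); then any character, then 1 to 4 of a non-word character (lazy) (non-capturing group); then anchored at the end.
Walking the string: at [31:48] match '6dwd@26kp216m-.!:', group 1 = '6kp216'.
`findall` collects group 1 from the one match (1 total).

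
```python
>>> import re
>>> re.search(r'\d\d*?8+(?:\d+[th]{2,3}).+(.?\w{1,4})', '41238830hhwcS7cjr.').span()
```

The pattern matches a digit, then zero or more of a digit (lazy), then one or more of the literal '8'; then one or more of a digit, then 2 to 3 of one of [th] (non-capturing group); then one or more of any character; then optionally any character, then 1 to 4 of a word character (captured).
The match spans [0:17] → '41238830hhwcS7cjr'.

(0, 17)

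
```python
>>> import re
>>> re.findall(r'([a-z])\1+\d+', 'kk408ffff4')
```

['k', 'f']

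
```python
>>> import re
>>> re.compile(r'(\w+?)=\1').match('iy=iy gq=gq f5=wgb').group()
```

'iy=iy'

`re.match` won't scan ahead — the pattern has to work from the very first character.
The match spans [0:5] → 'iy=iy'.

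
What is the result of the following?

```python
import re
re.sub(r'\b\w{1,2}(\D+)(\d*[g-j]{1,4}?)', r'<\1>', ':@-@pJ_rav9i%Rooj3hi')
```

':@-@<_rav>%<oj>i'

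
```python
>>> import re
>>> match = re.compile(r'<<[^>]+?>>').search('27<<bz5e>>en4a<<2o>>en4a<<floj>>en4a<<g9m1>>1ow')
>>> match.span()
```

(2, 10)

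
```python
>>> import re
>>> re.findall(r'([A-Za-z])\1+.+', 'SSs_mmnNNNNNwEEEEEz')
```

`\1` has to match the exact text group 1 already captured.
`findall` collects group 1 from the one match (1 total).

['S']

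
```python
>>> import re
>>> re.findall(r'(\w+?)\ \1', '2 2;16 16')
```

['2', '16']

`\1` is not a pattern — it's the concrete string captured by group 1, re-applied verbatim.
Walking the string: at [0:3] match '2 2', group 1 = '2'; at [4:9] match '16 16', group 1 = '16'.
`findall` collects group 1 from each match (2 total).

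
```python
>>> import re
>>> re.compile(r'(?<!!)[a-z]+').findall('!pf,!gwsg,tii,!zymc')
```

The negative lookahead/lookbehind blocks any match where the forbidden context is present.
With no groups in the pattern, `findall` gives back each whole match — 4 here.

['f', 'wsg', 'tii', 'ymc']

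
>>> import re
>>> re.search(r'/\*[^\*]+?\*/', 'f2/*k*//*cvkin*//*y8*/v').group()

The match spans [2:7] → '/*k*/'.

'/*k*/'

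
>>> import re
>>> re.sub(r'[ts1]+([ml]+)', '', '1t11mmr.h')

'r.h'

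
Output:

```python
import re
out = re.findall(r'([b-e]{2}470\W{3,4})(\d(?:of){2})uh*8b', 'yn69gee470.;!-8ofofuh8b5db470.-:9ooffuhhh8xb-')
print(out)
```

[('ee470.;!-', '8ofof')]

2 groups means the one result is a tuple of 2 captured strings — 1 here.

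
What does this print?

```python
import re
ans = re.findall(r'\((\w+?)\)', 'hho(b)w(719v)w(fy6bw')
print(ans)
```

Scanning left to right: at [3:6] match '(b)', group 1 = 'b'; at [7:13] match '(719v)', group 1 = '719v'.
One capturing group, so `findall` returns just the captured substring from each match — 2 in all.

['b', '719v']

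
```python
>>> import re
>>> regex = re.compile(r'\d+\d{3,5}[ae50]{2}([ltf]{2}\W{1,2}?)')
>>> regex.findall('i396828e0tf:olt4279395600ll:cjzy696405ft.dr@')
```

['tf:', 'll:', 'ft.']

This matches one or more of a digit, then 3 to 5 of a digit; then exactly 2 of one of [ae50]; then exactly 2 of one of [ltf], then 1 to 2 of a non-word character (lazy) (captured).
Because there's exactly one group, `findall` drops the full match and keeps group 1 from each hit.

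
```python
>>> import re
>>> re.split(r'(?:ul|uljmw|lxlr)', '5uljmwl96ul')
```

['5', 'jmwl96', '']

`|` is ordered: at each position the engine commits to the first alternative that works.
Matches to split on: at [1:3] → 'ul'; at [9:11] → 'ul'.
`split` removes every match and returns the 3 fragments in between.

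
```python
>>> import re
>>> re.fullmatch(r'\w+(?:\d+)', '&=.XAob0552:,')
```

None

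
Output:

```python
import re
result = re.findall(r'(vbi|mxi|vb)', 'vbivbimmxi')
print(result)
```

['vbi', 'vbi', 'mxi']

The regex engine tests alternatives in the order written; an earlier branch that matches wins even if a later one would match more.
One capturing group, so `findall` returns just the captured substring from each match — 3 in all.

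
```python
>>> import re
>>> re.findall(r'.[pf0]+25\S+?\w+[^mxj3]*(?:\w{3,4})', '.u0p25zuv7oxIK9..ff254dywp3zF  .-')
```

['u0p25zuv7oxIK9..ff254dywp3zF']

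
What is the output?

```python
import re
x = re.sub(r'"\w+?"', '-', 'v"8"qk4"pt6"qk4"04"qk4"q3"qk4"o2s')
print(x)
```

Matches: at [1:4] → '"8"'; at [7:12] → '"pt6"'; at [15:19] → '"04"'; at [22:26] → '"q3"'.
`sub` substitutes '-' at each match site.

v-qk4-qk4-qk4-qk4"o2s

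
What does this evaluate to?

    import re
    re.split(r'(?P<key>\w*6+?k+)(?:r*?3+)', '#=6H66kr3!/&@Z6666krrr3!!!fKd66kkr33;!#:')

['#=', '6H66k', '!/&@', 'Z6666k', '!!!', 'fKd66kk', ';!#:']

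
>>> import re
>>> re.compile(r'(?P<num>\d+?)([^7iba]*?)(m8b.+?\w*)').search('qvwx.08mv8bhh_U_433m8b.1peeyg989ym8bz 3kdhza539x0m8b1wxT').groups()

('4', '33', 'm8b.1peeyg989ym8bz')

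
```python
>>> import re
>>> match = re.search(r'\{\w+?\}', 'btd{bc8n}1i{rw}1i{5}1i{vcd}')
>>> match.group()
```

'{bc8n}'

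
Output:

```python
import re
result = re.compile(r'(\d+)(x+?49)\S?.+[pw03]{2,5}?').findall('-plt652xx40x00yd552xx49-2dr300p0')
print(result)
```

[('552', 'xx49')]

Pattern: one or more of a digit (captured); then one or more of the literal 'x' (lazy), then the literal '49' (captured); then optionally a non-whitespace character, then one or more of any character, then 2 to 5 of one of [pw03] (lazy).
Walking the string: at [16:32] match '552xx49-2dr300p0', groups = ('552', 'xx49').
2 groups means the one result is a tuple of 2 captured strings — 1 here.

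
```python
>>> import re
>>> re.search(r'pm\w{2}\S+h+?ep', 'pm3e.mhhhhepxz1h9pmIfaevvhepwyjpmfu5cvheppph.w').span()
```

(0, 41)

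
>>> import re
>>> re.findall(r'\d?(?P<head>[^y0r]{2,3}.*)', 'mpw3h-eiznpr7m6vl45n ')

['mpw3h-eiznpr7m6vl45n ']

This matches optionally a digit; then 2 to 3 of any character except [y0r], then zero or more of any character (captured as 'head').
Walking the string: at [0:21] match 'mpw3h-eiznpr7m6vl45n ', group 1 = 'mpw3h-eiznpr7m6vl45n '.
One capturing group, so `findall` returns just the captured substring from the one match — 1 in all.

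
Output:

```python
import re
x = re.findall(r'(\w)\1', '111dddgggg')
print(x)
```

['1', 'd', 'g', 'g']

A backreference is literal: `\1` must see the identical characters the first group matched.
Scanning left to right: at [0:2] match '11', group 1 = '1'; at [3:5] match 'dd', group 1 = 'd'; at [6:8] match 'gg', group 1 = 'g'; at [8:10] match 'gg', group 1 = 'g'.
One capturing group, so `findall` returns just the captured substring from each match — 4 in all.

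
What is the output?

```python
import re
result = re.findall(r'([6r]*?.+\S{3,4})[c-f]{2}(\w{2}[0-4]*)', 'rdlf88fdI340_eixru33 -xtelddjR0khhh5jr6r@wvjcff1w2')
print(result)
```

[('rdlf88fdI340_eixru33 -xtelddjR0khhh5jr6r@wvjc', '1w2')]

This matches zero or more of one of [6r] (lazy), then one or more of any character, then 3 to 4 of a non-whitespace character (captured); then exactly 2 of a character in [c-f]; then exactly 2 of a word character, then zero or more of a character in [0-4] (captured).
With 2 capturing groups, `findall` returns a 2-tuple per match.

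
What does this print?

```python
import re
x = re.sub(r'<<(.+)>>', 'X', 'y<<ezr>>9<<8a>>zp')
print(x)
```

Matches: at [1:15] → '<<ezr>>9<<8a>>'.
`sub` substitutes 'X' at each match site.

yXzp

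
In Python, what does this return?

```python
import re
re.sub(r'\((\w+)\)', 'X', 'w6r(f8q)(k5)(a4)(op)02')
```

'w6rXXXX02'

Matches: at [3:8] → '(f8q)'; at [8:12] → '(k5)'; at [12:16] → '(a4)'; at [16:20] → '(op)'.
Every occurrence is swapped for 'X'.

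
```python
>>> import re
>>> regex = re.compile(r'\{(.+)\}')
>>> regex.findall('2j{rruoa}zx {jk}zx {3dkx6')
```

With a single group, `findall` returns only what that group captured — 1 item.

['rruoa}zx {jk']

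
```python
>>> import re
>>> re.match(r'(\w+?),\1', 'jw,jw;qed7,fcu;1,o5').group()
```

`match` is anchored at position 0; if the pattern doesn't fit there, it returns None.
The match spans [0:5] → 'jw,jw'.

'jw,jw'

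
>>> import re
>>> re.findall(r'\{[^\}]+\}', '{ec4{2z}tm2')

['{ec4{2z}']

Scanning left to right: at [0:8] → '{ec4{2z}'.
Since nothing is captured, `findall` lists the 1 matched substring directly.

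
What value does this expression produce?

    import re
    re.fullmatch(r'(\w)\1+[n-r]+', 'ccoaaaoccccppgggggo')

None

`\1` has to match the exact text group 1 already captured.
`re.fullmatch` requires the pattern to consume the entire string.
Here there's no way to consume every character, so the call returns None.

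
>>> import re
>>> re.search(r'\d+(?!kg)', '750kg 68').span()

The negative lookahead/lookbehind blocks any match where the forbidden context is present.
The match spans [0:2] → '75'.

(0, 2)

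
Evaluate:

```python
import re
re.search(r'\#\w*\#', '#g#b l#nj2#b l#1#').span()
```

`re.search` scans for the first position where the pattern succeeds.
The match spans [0:3] → '#g#'.

(0, 3)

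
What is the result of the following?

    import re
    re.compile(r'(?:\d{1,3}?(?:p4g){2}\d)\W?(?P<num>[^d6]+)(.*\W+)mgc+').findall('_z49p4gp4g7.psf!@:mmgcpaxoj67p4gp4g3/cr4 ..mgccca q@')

The pattern matches 1 to 3 of a digit (lazy), then the literal 'p4g' repeated 2 times, then a digit (non-capturing group); then optionally a non-word character; then one or more of any character except [d6] (captured as 'num'); then zero or more of any character, then one or more of a non-word character (captured); then the literal 'mg', then one or more of the literal 'c'.
Walking the string: at [2:48] match '49p4gp4g7.psf!@:mmgcpaxoj67p4gp4g3/cr4 ..mgccc', groups = ('psf!@:mmgcpaxoj', '67p4gp4g3/cr4 ..').
2 groups means the one result is a tuple of 2 captured strings — 1 here.

[('psf!@:mmgcpaxoj', '67p4gp4g3/cr4 ..')]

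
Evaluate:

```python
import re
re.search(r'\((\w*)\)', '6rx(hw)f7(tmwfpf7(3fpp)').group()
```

The match spans [3:7] → '(hw)'.

'(hw)'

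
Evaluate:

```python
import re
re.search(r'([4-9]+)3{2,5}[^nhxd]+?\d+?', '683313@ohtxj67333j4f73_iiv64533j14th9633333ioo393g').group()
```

The pattern matches one or more of a character in [4-9] (captured); then 2 to 5 of the literal '3', then one or more of any character except [nhxd] (lazy); then one or more of a digit (lazy).
The match spans [0:6] → '683313'.

'683313'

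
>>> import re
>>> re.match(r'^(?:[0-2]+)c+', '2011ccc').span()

The pattern matches anchored at the start of the string; then one or more of a character in [0-2] (non-capturing group); then one or more of a literal 'c'.
`match` is anchored at position 0; if the pattern doesn't fit there, it returns None.
The match spans [0:7] → '2011ccc'.

(0, 7)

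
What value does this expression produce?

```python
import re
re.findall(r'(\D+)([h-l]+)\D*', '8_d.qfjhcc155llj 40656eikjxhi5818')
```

2 groups means each result is a tuple of 2 captured strings — 3 here.

[('_d.qfj', 'h'), ('ll', 'j'), ('eikjxh', 'i')]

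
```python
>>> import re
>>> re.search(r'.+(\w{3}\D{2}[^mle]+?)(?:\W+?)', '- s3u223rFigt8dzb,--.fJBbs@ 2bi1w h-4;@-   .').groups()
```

('i1w h-4',)

The match spans [0:38] → '- s3u223rFigt8dzb,--.fJBbs@ 2bi1w h-4;'.
Captured: group 1 = 'i1w h-4'.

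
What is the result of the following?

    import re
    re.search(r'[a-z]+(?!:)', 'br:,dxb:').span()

Because the assertion is negative and zero-width, positions next to the forbidden text are skipped.
The match spans [0:1] → 'b'.

(0, 1)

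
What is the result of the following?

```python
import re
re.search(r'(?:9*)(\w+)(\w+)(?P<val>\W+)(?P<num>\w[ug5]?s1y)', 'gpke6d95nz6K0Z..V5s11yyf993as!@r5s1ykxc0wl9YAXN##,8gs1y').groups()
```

Pattern: zero or more of a literal '9' (non-capturing group); then one or more of a word character (captured); then one or more of a word character (captured); then one or more of a non-word character (captured as 'val'); then a word character, then optionally one of [ug5], then the literal 's1y' (captured as 'num').
`re.search` scans for the first position where the pattern succeeds.
The match spans [16:36] → 'V5s11yyf993as!@r5s1y'.
Captured: group 1 = 'V5s11yyf993a', group 2 = 's', group 3 = '!@', group 4 = 'r5s1y'.

('V5s11yyf993a', 's', '!@', 'r5s1y')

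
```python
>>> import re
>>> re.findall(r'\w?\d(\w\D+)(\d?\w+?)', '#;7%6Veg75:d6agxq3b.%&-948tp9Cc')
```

Pattern: optionally a word character, then a digit; then a word character, then one or more of a non-digit (captured); then optionally a digit, then one or more of a word character (lazy) (captured).
Walking the string: at [4:10] match '6Veg75', groups = ('Veg', '75'); at [11:19] match 'd6agxq3b', groups = ('agxq', '3b'); at [23:30] match '948tp9C', groups = ('8tp', '9C').
2 groups means each result is a tuple of 2 captured strings — 3 here.

[('Veg', '75'), ('agxq', '3b'), ('8tp', '9C')]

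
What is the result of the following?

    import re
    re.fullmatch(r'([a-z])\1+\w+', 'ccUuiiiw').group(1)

'c'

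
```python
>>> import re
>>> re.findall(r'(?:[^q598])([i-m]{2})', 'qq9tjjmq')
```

['jj']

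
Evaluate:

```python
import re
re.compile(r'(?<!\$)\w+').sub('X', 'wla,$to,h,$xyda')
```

Because the assertion is negative and zero-width, positions next to the forbidden text are skipped.
Every occurrence is swapped for 'X'.

'X,$tX,X,$xX'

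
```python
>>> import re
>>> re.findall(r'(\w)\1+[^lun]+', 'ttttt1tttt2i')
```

`\1` has to match the exact text group 1 already captured.
With a single group, `findall` returns only what that group captured — 1 item.

['t']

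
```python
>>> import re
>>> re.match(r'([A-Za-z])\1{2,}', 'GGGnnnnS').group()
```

`re.match` won't scan ahead — the pattern has to work from the very first character.
The match spans [0:3] → 'GGG'.

'GGG'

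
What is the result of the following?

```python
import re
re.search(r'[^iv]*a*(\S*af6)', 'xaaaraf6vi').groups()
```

The match spans [0:8] → 'xaaaraf6'.
Captured: group 1 = 'af6'.

('af6',)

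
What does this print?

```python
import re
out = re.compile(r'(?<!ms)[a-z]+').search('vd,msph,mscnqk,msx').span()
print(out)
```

(0, 2)

A negative assertion filters positions out without eating any characters.
The match spans [0:2] → 'vd'.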